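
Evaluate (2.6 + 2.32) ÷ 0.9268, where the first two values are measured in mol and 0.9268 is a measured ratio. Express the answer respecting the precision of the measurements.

5.3 mol

2.6 mol + 2.32 mol = 4.92 mol; the sum is limited to 1 decimal place (2 s.f.).
Carrying full precision, 4.92 ÷ 0.9268 = 5.30858869227… mol; 0.9268 has 4 s.f., so the result keeps min(2, 4) = 2 s.f.
Rounded to 2 significant figures: 5.3 mol.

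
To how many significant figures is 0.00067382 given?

0.00067382: leading zeros are not significant.

5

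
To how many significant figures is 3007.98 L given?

6

3007.98: zeros between nonzero digits are significant.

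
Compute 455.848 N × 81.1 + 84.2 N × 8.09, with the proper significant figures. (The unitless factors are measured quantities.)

3.77 × 10⁴ N

455.848 × 81.1 = 36969.2728 → 3.70 × 10⁴ N (3 s.f., last digit at the 10^2 place).
84.2 × 8.09 = 681.178 → 681 N (3 s.f., last digit at the 10^0 place).
Sum: 37650.4508 N; keep the coarser place, 10^2.
Result: 3.77 × 10⁴ N.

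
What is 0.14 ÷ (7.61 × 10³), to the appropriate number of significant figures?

1.8 × 10⁻⁵

0.14 ÷ (7.61 × 10³) = 0.0000183968462549…
Multiplication/division keeps the fewest significant figures: 0.14 → 2 s.f., 7.61 × 10³ → 3 s.f.; limit is 2.
Rounded to 2 significant figures: 1.8 × 10⁻⁵.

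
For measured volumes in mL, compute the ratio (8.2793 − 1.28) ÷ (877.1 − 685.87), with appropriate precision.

0.0366

8.2793 − 1.28 = 6.9993, limited to 2 d.p. → 3 s.f.; 877.1 − 685.87 = 191.23, limited to 1 d.p. → 4 s.f.
Carrying full precision, 6.9993 ÷ 191.23 = 0.036601474664…; keep min(3, 4) = 3 s.f.
Rounded to 3 significant figures: 0.0366.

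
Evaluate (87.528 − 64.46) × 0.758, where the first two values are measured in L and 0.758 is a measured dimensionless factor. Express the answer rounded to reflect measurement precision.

87.528 L − 64.46 L = 23.068 L; the difference is limited to 2 decimal places (4 s.f.).
Carrying full precision, 23.068 × 0.758 = 17.485544 L; 0.758 has 3 s.f., so the result keeps min(4, 3) = 3 s.f.
Rounded to 3 significant figures: 17.5 L.

17.5 L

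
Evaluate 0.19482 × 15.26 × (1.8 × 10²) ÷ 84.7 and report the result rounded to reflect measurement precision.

6.3

0.19482 × 15.26 × (1.8 × 10²) ÷ 84.7 = 6.31796429752…
Multiplication/division keeps the fewest significant figures: 0.19482 → 5 s.f., 15.26 → 4 s.f., 1.8 × 10² → 2 s.f., 84.7 → 3 s.f.; limit is 2.
Rounded to 2 significant figures: 6.3.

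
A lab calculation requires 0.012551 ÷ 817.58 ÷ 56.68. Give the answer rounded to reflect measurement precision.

2.708 × 10^-7

0.012551 ÷ 817.58 ÷ 56.68 = 2.70843382513 × 10^-7…
Multiplication/division keeps the fewest significant figures: 0.012551 → 5 s.f., 817.58 → 5 s.f., 56.68 → 4 s.f.; limit is 4.
Rounded to 4 significant figures: 2.708 × 10^-7.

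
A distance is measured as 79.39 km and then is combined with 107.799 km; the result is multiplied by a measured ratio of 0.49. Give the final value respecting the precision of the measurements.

92 km

79.39 km + 107.799 km = 187.189 km; the sum is limited to 2 decimal places (5 s.f.).
Carrying full precision, 187.189 × 0.49 = 91.72261 km; 0.49 has 2 s.f., so the result keeps min(5, 2) = 2 s.f.
Rounded to 2 significant figures: 92 km.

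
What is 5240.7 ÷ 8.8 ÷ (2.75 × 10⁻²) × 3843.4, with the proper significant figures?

8.3 × 10⁷

5240.7 ÷ 8.8 ÷ (2.75 × 10⁻²) × 3843.4 = 83231844.5455…
Multiplication/division keeps the fewest significant figures: 5240.7 → 5 s.f., 8.8 → 2 s.f., 2.75 × 10⁻² → 3 s.f., 3843.4 → 5 s.f.; limit is 2.
Rounded to 2 significant figures: 8.3 × 10⁷.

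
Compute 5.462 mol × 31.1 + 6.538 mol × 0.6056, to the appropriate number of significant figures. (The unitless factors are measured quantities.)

5.462 × 31.1 = 169.8682 → 1.70 × 10² mol (3 s.f., last digit at the 10^0 place).
6.538 × 0.6056 = 3.9594128 → 3.959 mol (4 s.f., last digit at the 10^-3 place).
Sum: 173.8276128 mol; keep the coarser place, 10^0.
Result: 174 mol.

174 mol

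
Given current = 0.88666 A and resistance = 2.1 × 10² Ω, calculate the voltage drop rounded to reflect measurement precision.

voltage drop = 0.88666 A × 2.1 × 10² Ω = 186.1986 V.
0.88666 has 5 significant figures; 2.1 × 10² has 2.
Division/multiplication keeps the fewest: 2 significant figures.
Rounded: 1.9 × 10² V.

1.9 × 10² V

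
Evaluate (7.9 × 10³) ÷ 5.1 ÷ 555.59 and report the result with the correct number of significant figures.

(7.9 × 10³) ÷ 5.1 ÷ 555.59 = 2.78806243425…
Multiplication/division keeps the fewest significant figures: 7.9 × 10³ → 2 s.f., 5.1 → 2 s.f., 555.59 → 5 s.f.; limit is 2.
Rounded to 2 significant figures: 2.8.

2.8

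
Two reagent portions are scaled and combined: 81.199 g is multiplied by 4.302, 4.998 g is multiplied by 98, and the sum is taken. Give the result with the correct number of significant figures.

81.199 × 4.302 = 349.318098 → 3.493 × 10^2 g (4 s.f., last digit at the 10^-1 place).
4.998 × 98 = 489.804 → 4.9 × 10^2 g (2 s.f., last digit at the 10^1 place).
Sum: 839.122098 g; keep the coarser place, 10^1.
Result: 8.4 × 10^2 g.

8.4 × 10^2 g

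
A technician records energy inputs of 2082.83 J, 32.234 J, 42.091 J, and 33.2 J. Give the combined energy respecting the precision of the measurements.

2082.83 J + 32.234 J + 42.091 J + 33.2 J = 2190.355 J.
Addition/subtraction keeps the fewest decimal places: 2082.83 → 2 decimal places, 32.234 → 3 decimal places, 42.091 → 3 decimal places, 33.2 → 1 decimal place; limit is 1.
Rounded to 1 decimal place: 2190.4 J.

2190.4 J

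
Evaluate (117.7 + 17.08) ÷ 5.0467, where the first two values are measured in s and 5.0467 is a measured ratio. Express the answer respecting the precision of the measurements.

26.71 s

117.7 s + 17.08 s = 134.78 s; the sum is limited to 1 decimal place (4 s.f.).
Carrying full precision, 134.78 ÷ 5.0467 = 26.7065607228… s; 5.0467 has 5 s.f., so the result keeps min(4, 5) = 4 s.f.
Rounded to 4 significant figures: 26.71 s.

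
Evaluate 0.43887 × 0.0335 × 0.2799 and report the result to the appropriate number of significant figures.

0.43887 × 0.0335 × 0.2799 = 0.0041151303855
Multiplication/division keeps the fewest significant figures: 0.43887 → 5 s.f., 0.0335 → 3 s.f., 0.2799 → 4 s.f.; limit is 3.
Rounded to 3 significant figures: 0.00412.

0.00412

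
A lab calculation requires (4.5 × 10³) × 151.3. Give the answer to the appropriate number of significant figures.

6.8 × 10⁵

(4.5 × 10³) × 151.3 = 680850
Multiplication/division keeps the fewest significant figures: 4.5 × 10³ → 2 s.f., 151.3 → 4 s.f.; limit is 2.
Rounded to 2 significant figures: 6.8 × 10⁵.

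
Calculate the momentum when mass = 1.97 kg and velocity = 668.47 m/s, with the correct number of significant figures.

1.32 × 10³ kg·m/s

momentum = 1.97 kg × 668.47 m/s = 1316.8859 kg·m/s.
1.97 has 3 significant figures; 668.47 has 5.
Division/multiplication keeps the fewest: 3 significant figures.
Rounded: 1.32 × 10³ kg·m/s.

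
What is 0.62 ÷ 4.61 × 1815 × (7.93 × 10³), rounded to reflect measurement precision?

0.62 ÷ 4.61 × 1815 × (7.93 × 10³) = 1935711.27983…
Multiplication/division keeps the fewest significant figures: 0.62 → 2 s.f., 4.61 → 3 s.f., 1815 → 4 s.f., 7.93 × 10³ → 3 s.f.; limit is 2.
Rounded to 2 significant figures: 1.9 × 10⁶.

1.9 × 10⁶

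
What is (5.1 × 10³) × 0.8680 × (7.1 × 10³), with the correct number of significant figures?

(5.1 × 10³) × 0.8680 × (7.1 × 10³) = 31430280
Multiplication/division keeps the fewest significant figures: 5.1 × 10³ → 2 s.f., 0.8680 → 4 s.f., 7.1 × 10³ → 2 s.f.; limit is 2.
Rounded to 2 significant figures: 3.1 × 10⁷.

3.1 × 10⁷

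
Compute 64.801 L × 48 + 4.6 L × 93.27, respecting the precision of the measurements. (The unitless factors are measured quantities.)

64.801 × 48 = 3110.448 → 3.1 × 10^3 L (2 s.f., last digit at the 10^2 place).
4.6 × 93.27 = 429.042 → 4.3 × 10^2 L (2 s.f., last digit at the 10^1 place).
Sum: 3539.49 L; keep the coarser place, 10^2.
Result: 3.5 × 10^3 L.

3.5 × 10^3 L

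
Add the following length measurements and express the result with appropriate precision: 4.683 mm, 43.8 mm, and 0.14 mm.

4.683 mm + 43.8 mm + 0.14 mm = 48.623 mm.
Addition/subtraction keeps the fewest decimal places: 4.683 → 3 decimal places, 43.8 → 1 decimal place, 0.14 → 2 decimal places; limit is 1.
Rounded to 1 decimal place: 48.6 mm.

48.6 mm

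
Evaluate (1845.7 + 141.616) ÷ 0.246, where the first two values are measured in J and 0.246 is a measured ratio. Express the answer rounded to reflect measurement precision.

8.08 × 10³ J

1845.7 J + 141.616 J = 1987.316 J; the sum is limited to 1 decimal place (5 s.f.).
Carrying full precision, 1987.316 ÷ 0.246 = 8078.5203252… J; 0.246 has 3 s.f., so the result keeps min(5, 3) = 3 s.f.
Rounded to 3 significant figures: 8.08 × 10³ J.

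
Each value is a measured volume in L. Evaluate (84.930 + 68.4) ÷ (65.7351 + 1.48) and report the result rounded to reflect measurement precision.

2.281

84.930 + 68.4 = 153.330, limited to 1 d.p. → 4 s.f.; 65.7351 + 1.48 = 67.2151, limited to 2 d.p. → 4 s.f.
Carrying full precision, 153.330 ÷ 67.2151 = 2.28118384113…; keep min(4, 4) = 4 s.f.
Rounded to 4 significant figures: 2.281.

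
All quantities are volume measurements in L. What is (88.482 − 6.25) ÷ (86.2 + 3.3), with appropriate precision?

0.919

88.482 − 6.25 = 82.232, limited to 2 d.p. → 4 s.f.; 86.2 + 3.3 = 89.5, limited to 1 d.p. → 3 s.f.
Carrying full precision, 82.232 ÷ 89.5 = 0.918793296089…; keep min(4, 3) = 3 s.f.
Rounded to 3 significant figures: 0.919.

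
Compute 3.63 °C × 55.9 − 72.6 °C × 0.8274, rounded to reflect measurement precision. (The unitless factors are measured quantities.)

143 °C

3.63 × 55.9 = 202.917 → 2.03 × 10² °C (3 s.f., last digit at the 10^0 place).
72.6 × 0.8274 = 60.06924 → 60.1 °C (3 s.f., last digit at the 10^-1 place).
Difference: 142.84776 °C; keep the coarser place, 10^0.
Result: 143 °C.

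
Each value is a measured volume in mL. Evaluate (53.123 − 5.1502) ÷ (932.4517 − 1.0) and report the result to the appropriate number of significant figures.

53.123 − 5.1502 = 47.9728, limited to 3 d.p. → 5 s.f.; 932.4517 − 1.0 = 931.4517, limited to 1 d.p. → 4 s.f.
Carrying full precision, 47.9728 ÷ 931.4517 = 0.051503260985…; keep min(5, 4) = 4 s.f.
Rounded to 4 significant figures: 0.05150.

0.05150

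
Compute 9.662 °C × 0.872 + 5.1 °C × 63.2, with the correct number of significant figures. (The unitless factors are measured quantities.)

9.662 × 0.872 = 8.425264 → 8.43 °C (3 s.f., last digit at the 10^-2 place).
5.1 × 63.2 = 322.32 → 3.2 × 10² °C (2 s.f., last digit at the 10^1 place).
Sum: 330.745264 °C; keep the coarser place, 10^1.
Result: 3.3 × 10² °C.

3.3 × 10² °C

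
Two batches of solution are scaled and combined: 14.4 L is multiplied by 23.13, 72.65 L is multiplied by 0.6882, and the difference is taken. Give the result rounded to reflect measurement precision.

14.4 × 23.13 = 333.072 → 333 L (3 s.f., last digit at the 10^0 place).
72.65 × 0.6882 = 49.99773 → 50.00 L (4 s.f., last digit at the 10^-2 place).
Difference: 283.07427 L; keep the coarser place, 10^0.
Result: 2.83 × 10^2 L.

2.83 × 10^2 L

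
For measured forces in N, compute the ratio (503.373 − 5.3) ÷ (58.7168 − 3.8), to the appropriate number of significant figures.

9.07

503.373 − 5.3 = 498.073, limited to 1 d.p. → 4 s.f.; 58.7168 − 3.8 = 54.9168, limited to 1 d.p. → 3 s.f.
Carrying full precision, 498.073 ÷ 54.9168 = 9.06959254727…; keep min(4, 3) = 3 s.f.
Rounded to 3 significant figures: 9.07.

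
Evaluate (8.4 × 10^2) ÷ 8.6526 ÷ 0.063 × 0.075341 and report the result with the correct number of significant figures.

1.2 × 10^2

(8.4 × 10^2) ÷ 8.6526 ÷ 0.063 × 0.075341 = 116.097666212…
Multiplication/division keeps the fewest significant figures: 8.4 × 10^2 → 2 s.f., 8.6526 → 5 s.f., 0.063 → 2 s.f., 0.075341 → 5 s.f.; limit is 2.
Rounded to 2 significant figures: 1.2 × 10^2.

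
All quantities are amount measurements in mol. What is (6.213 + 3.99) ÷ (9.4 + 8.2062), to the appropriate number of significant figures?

6.213 + 3.99 = 10.203, limited to 2 d.p. → 4 s.f.; 9.4 + 8.2062 = 17.6062, limited to 1 d.p. → 3 s.f.
Carrying full precision, 10.203 ÷ 17.6062 = 0.579511762902…; keep min(4, 3) = 3 s.f.
Rounded to 3 significant figures: 0.580.

0.580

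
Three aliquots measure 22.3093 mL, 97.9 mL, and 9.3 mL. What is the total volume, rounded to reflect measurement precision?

22.3093 mL + 97.9 mL + 9.3 mL = 129.5093 mL.
Addition/subtraction keeps the fewest decimal places: 22.3093 → 4 decimal places, 97.9 → 1 decimal place, 9.3 → 1 decimal place; limit is 1.
Rounded to 1 decimal place: 129.5 mL.

129.5 mL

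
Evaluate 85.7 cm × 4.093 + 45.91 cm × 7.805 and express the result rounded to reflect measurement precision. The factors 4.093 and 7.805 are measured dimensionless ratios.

85.7 × 4.093 = 350.7701 → 351 cm (3 s.f., last digit at the 10^0 place).
45.91 × 7.805 = 358.32755 → 358.3 cm (4 s.f., last digit at the 10^-1 place).
Sum: 709.09765 cm; keep the coarser place, 10^0.
Result: 709 cm.

709 cm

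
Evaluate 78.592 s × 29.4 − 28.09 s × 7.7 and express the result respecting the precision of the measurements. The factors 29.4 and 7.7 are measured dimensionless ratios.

78.592 × 29.4 = 2310.6048 → 2.31 × 10³ s (3 s.f., last digit at the 10^1 place).
28.09 × 7.7 = 216.293 → 2.2 × 10² s (2 s.f., last digit at the 10^1 place).
Difference: 2094.3118 s; keep the coarser place, 10^1.
Result: 2.09 × 10³ s.

2.09 × 10³ s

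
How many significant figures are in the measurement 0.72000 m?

0.72000: leading zeros are not significant; trailing zeros after a decimal point are significant.

5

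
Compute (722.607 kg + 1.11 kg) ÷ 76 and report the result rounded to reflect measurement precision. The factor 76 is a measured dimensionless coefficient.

9.5 kg

722.607 kg + 1.11 kg = 723.717 kg; the sum is limited to 2 decimal places (5 s.f.).
Carrying full precision, 723.717 ÷ 76 = 9.52259210526… kg; 76 has 2 s.f., so the result keeps min(5, 2) = 2 s.f.
Rounded to 2 significant figures: 9.5 kg.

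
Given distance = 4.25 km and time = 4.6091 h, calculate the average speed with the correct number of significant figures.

0.922 km/h

average speed = 4.25 km ÷ 4.6091 h = 0.922088911067… km/h.
4.25 has 3 significant figures; 4.6091 has 5.
Division/multiplication keeps the fewest: 3 significant figures.
Rounded: 0.922 km/h.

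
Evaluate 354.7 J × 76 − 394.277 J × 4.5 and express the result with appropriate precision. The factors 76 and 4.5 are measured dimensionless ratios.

2.5 × 10^4 J

354.7 × 76 = 26957.2 → 2.7 × 10^4 J (2 s.f., last digit at the 10^3 place).
394.277 × 4.5 = 1774.2465 → 1.8 × 10^3 J (2 s.f., last digit at the 10^2 place).
Difference: 25182.9535 J; keep the coarser place, 10^3.
Result: 2.5 × 10^4 J.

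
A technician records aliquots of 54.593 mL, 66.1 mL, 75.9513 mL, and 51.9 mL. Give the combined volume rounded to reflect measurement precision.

248.5 mL

54.593 mL + 66.1 mL + 75.9513 mL + 51.9 mL = 248.5443 mL.
Addition/subtraction keeps the fewest decimal places: 54.593 → 3 decimal places, 66.1 → 1 decimal place, 75.9513 → 4 decimal places, 51.9 → 1 decimal place; limit is 1.
Rounded to 1 decimal place: 248.5 mL.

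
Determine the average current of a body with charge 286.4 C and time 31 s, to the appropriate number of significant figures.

average current = 286.4 C ÷ 31 s = 9.23870967742… A.
286.4 has 4 significant figures; 31 has 2.
Division/multiplication keeps the fewest: 2 significant figures.
Rounded: 9.2 A.

9.2 A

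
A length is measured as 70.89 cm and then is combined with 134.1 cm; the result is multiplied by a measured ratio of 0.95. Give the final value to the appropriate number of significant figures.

1.9 × 10² cm

70.89 cm + 134.1 cm = 204.99 cm; the sum is limited to 1 decimal place (4 s.f.).
Carrying full precision, 204.99 × 0.95 = 194.7405 cm; 0.95 has 2 s.f., so the result keeps min(4, 2) = 2 s.f.
Rounded to 2 significant figures: 1.9 × 10² cm.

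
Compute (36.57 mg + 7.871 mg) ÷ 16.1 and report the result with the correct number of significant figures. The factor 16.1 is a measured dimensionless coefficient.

2.76 mg

36.57 mg + 7.871 mg = 44.441 mg; the sum is limited to 2 decimal places (4 s.f.).
Carrying full precision, 44.441 ÷ 16.1 = 2.76031055901… mg; 16.1 has 3 s.f., so the result keeps min(4, 3) = 3 s.f.
Rounded to 3 significant figures: 2.76 mg.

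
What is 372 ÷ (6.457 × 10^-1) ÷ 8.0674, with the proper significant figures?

372 ÷ (6.457 × 10^-1) ÷ 8.0674 = 71.4132112805…
Multiplication/division keeps the fewest significant figures: 372 → 3 s.f., 6.457 × 10^-1 → 4 s.f., 8.0674 → 5 s.f.; limit is 3.
Rounded to 3 significant figures: 71.4.

71.4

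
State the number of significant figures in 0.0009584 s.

0.0009584: leading zeros are not significant.

4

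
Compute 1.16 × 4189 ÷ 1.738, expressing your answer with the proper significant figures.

1.16 × 4189 ÷ 1.738 = 2795.88032221…
Multiplication/division keeps the fewest significant figures: 1.16 → 3 s.f., 4189 → 4 s.f., 1.738 → 4 s.f.; limit is 3.
Rounded to 3 significant figures: 2.80 × 10³.

2.80 × 10³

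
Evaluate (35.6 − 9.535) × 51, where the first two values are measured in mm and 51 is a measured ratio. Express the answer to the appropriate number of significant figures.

35.6 mm − 9.535 mm = 26.065 mm; the difference is limited to 1 decimal place (3 s.f.).
Carrying full precision, 26.065 × 51 = 1329.315 mm; 51 has 2 s.f., so the result keeps min(3, 2) = 2 s.f.
Rounded to 2 significant figures: 1.3 × 10^3 mm.

1.3 × 10^3 mm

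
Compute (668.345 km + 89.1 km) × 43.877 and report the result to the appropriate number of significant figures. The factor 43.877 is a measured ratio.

668.345 km + 89.1 km = 757.445 km; the sum is limited to 1 decimal place (4 s.f.).
Carrying full precision, 757.445 × 43.877 = 33234.414265 km; 43.877 has 5 s.f., so the result keeps min(4, 5) = 4 s.f.
Rounded to 4 significant figures: 3.323 × 10^4 km.

3.323 × 10^4 km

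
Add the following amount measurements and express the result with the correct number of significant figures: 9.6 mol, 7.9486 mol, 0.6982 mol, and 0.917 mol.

9.6 mol + 7.9486 mol + 0.6982 mol + 0.917 mol = 19.1638 mol.
Addition/subtraction keeps the fewest decimal places: 9.6 → 1 decimal place, 7.9486 → 4 decimal places, 0.6982 → 4 decimal places, 0.917 → 3 decimal places; limit is 1.
Rounded to 1 decimal place: 19.2 mol.

19.2 mol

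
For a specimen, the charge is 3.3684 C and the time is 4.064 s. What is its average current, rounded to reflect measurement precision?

0.8288 A

average current = 3.3684 C ÷ 4.064 s = 0.828838582677… A.
3.3684 has 5 significant figures; 4.064 has 4.
Division/multiplication keeps the fewest: 4 significant figures.
Rounded: 0.8288 A.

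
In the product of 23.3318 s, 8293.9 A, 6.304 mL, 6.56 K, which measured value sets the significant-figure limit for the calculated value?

6.56 K

23.3318 s → 6 s.f.; 8293.9 A → 5 s.f.; 6.304 mL → 4 s.f.; 6.56 K → 3 s.f.
The fewest is 3 significant figures, from 6.56 K.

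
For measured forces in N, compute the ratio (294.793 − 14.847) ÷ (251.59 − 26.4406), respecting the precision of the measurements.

1.2434

294.793 − 14.847 = 279.946, limited to 3 d.p. → 6 s.f.; 251.59 − 26.4406 = 225.1494, limited to 2 d.p. → 5 s.f.
Carrying full precision, 279.946 ÷ 225.1494 = 1.24337884089…; keep min(6, 5) = 5 s.f.
Rounded to 5 significant figures: 1.2434.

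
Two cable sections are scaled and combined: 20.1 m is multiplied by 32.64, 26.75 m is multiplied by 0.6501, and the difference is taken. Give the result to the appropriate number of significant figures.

20.1 × 32.64 = 656.064 → 6.56 × 10^2 m (3 s.f., last digit at the 10^0 place).
26.75 × 0.6501 = 17.390175 → 17.39 m (4 s.f., last digit at the 10^-2 place).
Difference: 638.673825 m; keep the coarser place, 10^0.
Result: 6.39 × 10^2 m.

6.39 × 10^2 m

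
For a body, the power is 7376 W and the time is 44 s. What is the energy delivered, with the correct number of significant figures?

energy delivered = 7376 W × 44 s = 324544 J.
7376 has 4 significant figures; 44 has 2.
Division/multiplication keeps the fewest: 2 significant figures.
Rounded: 3.2 × 10^5 J.

3.2 × 10^5 J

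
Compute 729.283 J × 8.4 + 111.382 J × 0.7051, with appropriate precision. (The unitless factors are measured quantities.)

729.283 × 8.4 = 6125.9772 → 6.1 × 10³ J (2 s.f., last digit at the 10^2 place).
111.382 × 0.7051 = 78.5354482 → 78.54 J (4 s.f., last digit at the 10^-2 place).
Sum: 6204.5126482 J; keep the coarser place, 10^2.
Result: 6.2 × 10³ J.

6.2 × 10³ J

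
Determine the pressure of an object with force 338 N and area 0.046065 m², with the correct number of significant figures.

pressure = 338 N ÷ 0.046065 m² = 7337.45793987… Pa.
338 has 3 significant figures; 0.046065 has 5.
Division/multiplication keeps the fewest: 3 significant figures.
Rounded: 7.34 × 10^3 Pa.

7.34 × 10^3 Pa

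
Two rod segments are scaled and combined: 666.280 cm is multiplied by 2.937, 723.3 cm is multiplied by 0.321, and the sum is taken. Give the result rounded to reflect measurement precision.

2189 cm

666.280 × 2.937 = 1956.86436 → 1957 cm (4 s.f., last digit at the 10^0 place).
723.3 × 0.321 = 232.1793 → 232 cm (3 s.f., last digit at the 10^0 place).
Sum: 2189.04366 cm; keep the coarser place, 10^0.
Result: 2189 cm.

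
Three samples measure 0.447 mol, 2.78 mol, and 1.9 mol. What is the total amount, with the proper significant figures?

5.1 mol

0.447 mol + 2.78 mol + 1.9 mol = 5.127 mol.
Addition/subtraction keeps the fewest decimal places: 0.447 → 3 decimal places, 2.78 → 2 decimal places, 1.9 → 1 decimal place; limit is 1.
Rounded to 1 decimal place: 5.1 mol.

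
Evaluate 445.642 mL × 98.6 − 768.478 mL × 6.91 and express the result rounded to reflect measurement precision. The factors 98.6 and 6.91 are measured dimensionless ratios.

3.86 × 10^4 mL

445.642 × 98.6 = 43940.3012 → 4.39 × 10^4 mL (3 s.f., last digit at the 10^2 place).
768.478 × 6.91 = 5310.18298 → 5.31 × 10^3 mL (3 s.f., last digit at the 10^1 place).
Difference: 38630.11822 mL; keep the coarser place, 10^2.
Result: 3.86 × 10^4 mL.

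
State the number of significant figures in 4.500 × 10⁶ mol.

4

4.500 × 10⁶: in scientific notation every digit of the coefficient is significant.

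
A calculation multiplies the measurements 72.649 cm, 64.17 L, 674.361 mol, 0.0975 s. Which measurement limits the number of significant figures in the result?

0.0975 s

72.649 cm → 5 s.f.; 64.17 L → 4 s.f.; 674.361 mol → 6 s.f.; 0.0975 s → 3 s.f.
The fewest is 3 significant figures, from 0.0975 s.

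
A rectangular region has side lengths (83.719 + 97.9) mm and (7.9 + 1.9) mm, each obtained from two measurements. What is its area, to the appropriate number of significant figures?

1.8 × 10³ mm²

83.719 + 97.9 = 181.619, limited to 1 d.p. → 4 s.f.; 7.9 + 1.9 = 9.8, limited to 1 d.p. → 2 s.f.
Carrying full precision, 181.619 × 9.8 = 1779.8662; keep min(4, 2) = 2 s.f.
Rounded to 2 significant figures: 1.8 × 10³ mm².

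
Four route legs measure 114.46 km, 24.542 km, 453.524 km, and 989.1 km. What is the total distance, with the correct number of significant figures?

114.46 km + 24.542 km + 453.524 km + 989.1 km = 1581.626 km.
Addition/subtraction keeps the fewest decimal places: 114.46 → 2 decimal places, 24.542 → 3 decimal places, 453.524 → 3 decimal places, 989.1 → 1 decimal place; limit is 1.
Rounded to 1 decimal place: 1581.6 km.

1581.6 km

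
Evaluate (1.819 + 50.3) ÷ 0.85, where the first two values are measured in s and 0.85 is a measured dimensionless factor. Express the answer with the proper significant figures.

61 s

1.819 s + 50.3 s = 52.119 s; the sum is limited to 1 decimal place (3 s.f.).
Carrying full precision, 52.119 ÷ 0.85 = 61.3164705882… s; 0.85 has 2 s.f., so the result keeps min(3, 2) = 2 s.f.
Rounded to 2 significant figures: 61 s.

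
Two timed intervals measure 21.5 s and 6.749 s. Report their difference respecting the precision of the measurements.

21.5 s − 6.749 s = 14.751 s.
Addition/subtraction keeps the fewest decimal places: 21.5 → 1 decimal place, 6.749 → 3 decimal places; limit is 1.
Rounded to 1 decimal place: 14.8 s.

14.8 s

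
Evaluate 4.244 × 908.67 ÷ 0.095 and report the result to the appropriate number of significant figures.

4.1 × 10⁴

4.244 × 908.67 ÷ 0.095 = 40593.6366316…
Multiplication/division keeps the fewest significant figures: 4.244 → 4 s.f., 908.67 → 5 s.f., 0.095 → 2 s.f.; limit is 2.
Rounded to 2 significant figures: 4.1 × 10⁴.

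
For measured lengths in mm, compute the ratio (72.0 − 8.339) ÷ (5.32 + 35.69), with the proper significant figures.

72.0 − 8.339 = 63.661, limited to 1 d.p. → 3 s.f.; 5.32 + 35.69 = 41.01, limited to 2 d.p. → 4 s.f.
Carrying full precision, 63.661 ÷ 41.01 = 1.55232870032…; keep min(3, 4) = 3 s.f.
Rounded to 3 significant figures: 1.55.

1.55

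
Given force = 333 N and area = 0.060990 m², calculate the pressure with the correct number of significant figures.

5.46 × 10^3 Pa

pressure = 333 N ÷ 0.060990 m² = 5459.9114609… Pa.
333 has 3 significant figures; 0.060990 has 5.
Division/multiplication keeps the fewest: 3 significant figures.
Rounded: 5.46 × 10^3 Pa.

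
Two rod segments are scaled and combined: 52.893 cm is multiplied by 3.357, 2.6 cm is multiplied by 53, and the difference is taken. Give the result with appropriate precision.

52.893 × 3.357 = 177.561801 → 177.6 cm (4 s.f., last digit at the 10^-1 place).
2.6 × 53 = 137.8 → 1.4 × 10² cm (2 s.f., last digit at the 10^1 place).
Difference: 39.761801 cm; keep the coarser place, 10^1.
Result: 4 × 10¹ cm.

4 × 10¹ cm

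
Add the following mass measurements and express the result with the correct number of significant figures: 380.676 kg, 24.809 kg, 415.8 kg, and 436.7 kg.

1258.0 kg

380.676 kg + 24.809 kg + 415.8 kg + 436.7 kg = 1257.985 kg.
Addition/subtraction keeps the fewest decimal places: 380.676 → 3 decimal places, 24.809 → 3 decimal places, 415.8 → 1 decimal place, 436.7 → 1 decimal place; limit is 1.
Rounded to 1 decimal place: 1258.0 kg.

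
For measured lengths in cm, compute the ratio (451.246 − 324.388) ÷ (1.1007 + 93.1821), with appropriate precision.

1.34551

451.246 − 324.388 = 126.858, limited to 3 d.p. → 6 s.f.; 1.1007 + 93.1821 = 94.2828, limited to 4 d.p. → 6 s.f.
Carrying full precision, 126.858 ÷ 94.2828 = 1.34550522471…; keep min(6, 6) = 6 s.f.
Rounded to 6 significant figures: 1.34551.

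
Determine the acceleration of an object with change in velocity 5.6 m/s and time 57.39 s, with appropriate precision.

0.098 m/s²

acceleration = 5.6 m/s ÷ 57.39 s = 0.097577975257… m/s².
5.6 has 2 significant figures; 57.39 has 4.
Division/multiplication keeps the fewest: 2 significant figures.
Rounded: 0.098 m/s².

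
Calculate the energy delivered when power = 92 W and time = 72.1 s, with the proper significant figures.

6.6 × 10^3 J

energy delivered = 92 W × 72.1 s = 6633.2 J.
92 has 2 significant figures; 72.1 has 3.
Division/multiplication keeps the fewest: 2 significant figures.
Rounded: 6.6 × 10^3 J.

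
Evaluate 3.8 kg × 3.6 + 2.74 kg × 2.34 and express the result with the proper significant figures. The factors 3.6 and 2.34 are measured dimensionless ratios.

3.8 × 3.6 = 13.68 → 14 kg (2 s.f., last digit at the 10^0 place).
2.74 × 2.34 = 6.4116 → 6.41 kg (3 s.f., last digit at the 10^-2 place).
Sum: 20.0916 kg; keep the coarser place, 10^0.
Result: 2.0 × 10^1 kg.

2.0 × 10^1 kg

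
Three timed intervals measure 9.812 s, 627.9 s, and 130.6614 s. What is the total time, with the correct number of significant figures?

9.812 s + 627.9 s + 130.6614 s = 768.3734 s.
Addition/subtraction keeps the fewest decimal places: 9.812 → 3 decimal places, 627.9 → 1 decimal place, 130.6614 → 4 decimal places; limit is 1.
Rounded to 1 decimal place: 768.4 s.

768.4 s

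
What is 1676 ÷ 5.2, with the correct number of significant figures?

1676 ÷ 5.2 = 322.307692308…
Multiplication/division keeps the fewest significant figures: 1676 → 4 s.f., 5.2 → 2 s.f.; limit is 2.
Rounded to 2 significant figures: 3.2 × 10².

3.2 × 10²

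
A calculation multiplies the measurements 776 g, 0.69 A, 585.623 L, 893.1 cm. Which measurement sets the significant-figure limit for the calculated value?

0.69 A

776 g → 3 s.f.; 0.69 A → 2 s.f.; 585.623 L → 6 s.f.; 893.1 cm → 4 s.f.
The fewest is 2 significant figures, from 0.69 A.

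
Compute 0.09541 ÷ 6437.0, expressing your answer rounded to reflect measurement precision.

1.482 × 10⁻⁵

0.09541 ÷ 6437.0 = 0.0000148221221066…
Multiplication/division keeps the fewest significant figures: 0.09541 → 4 s.f., 6437.0 → 5 s.f.; limit is 4.
Rounded to 4 significant figures: 1.482 × 10⁻⁵.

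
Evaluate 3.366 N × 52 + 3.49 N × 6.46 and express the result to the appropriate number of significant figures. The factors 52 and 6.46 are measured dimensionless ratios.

3.366 × 52 = 175.032 → 1.8 × 10^2 N (2 s.f., last digit at the 10^1 place).
3.49 × 6.46 = 22.5454 → 22.5 N (3 s.f., last digit at the 10^-1 place).
Sum: 197.5774 N; keep the coarser place, 10^1.
Result: 2.0 × 10^2 N.

2.0 × 10^2 N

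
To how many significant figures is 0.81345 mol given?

5

0.81345: leading zeros are not significant.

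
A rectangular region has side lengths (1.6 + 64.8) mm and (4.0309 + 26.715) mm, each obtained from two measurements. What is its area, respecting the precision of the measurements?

1.6 + 64.8 = 66.4, limited to 1 d.p. → 3 s.f.; 4.0309 + 26.715 = 30.7459, limited to 3 d.p. → 5 s.f.
Carrying full precision, 66.4 × 30.7459 = 2041.52776; keep min(3, 5) = 3 s.f.
Rounded to 3 significant figures: 2.04 × 10³ mm².

2.04 × 10³ mm²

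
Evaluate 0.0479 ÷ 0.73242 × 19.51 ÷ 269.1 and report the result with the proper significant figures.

0.0479 ÷ 0.73242 × 19.51 ÷ 269.1 = 0.00474153422925…
Multiplication/division keeps the fewest significant figures: 0.0479 → 3 s.f., 0.73242 → 5 s.f., 19.51 → 4 s.f., 269.1 → 4 s.f.; limit is 3.
Rounded to 3 significant figures: 0.00474.

0.00474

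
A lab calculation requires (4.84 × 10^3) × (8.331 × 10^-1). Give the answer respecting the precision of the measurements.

4.03 × 10^3

(4.84 × 10^3) × (8.331 × 10^-1) = 4032.204
Multiplication/division keeps the fewest significant figures: 4.84 × 10^3 → 3 s.f., 8.331 × 10^-1 → 4 s.f.; limit is 3.
Rounded to 3 significant figures: 4.03 × 10^3.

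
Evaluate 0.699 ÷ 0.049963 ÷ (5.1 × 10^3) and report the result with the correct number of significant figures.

0.699 ÷ 0.049963 ÷ (5.1 × 10^3) = 0.00274320644336…
Multiplication/division keeps the fewest significant figures: 0.699 → 3 s.f., 0.049963 → 5 s.f., 5.1 × 10^3 → 2 s.f.; limit is 2.
Rounded to 2 significant figures: 0.0027.

0.0027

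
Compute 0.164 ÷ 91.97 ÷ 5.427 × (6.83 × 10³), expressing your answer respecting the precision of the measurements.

2.24

0.164 ÷ 91.97 ÷ 5.427 × (6.83 × 10³) = 2.24418442343…
Multiplication/division keeps the fewest significant figures: 0.164 → 3 s.f., 91.97 → 4 s.f., 5.427 → 4 s.f., 6.83 × 10³ → 3 s.f.; limit is 3.
Rounded to 3 significant figures: 2.24.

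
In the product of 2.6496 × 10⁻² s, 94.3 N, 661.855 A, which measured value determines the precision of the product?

2.6496 × 10⁻² s → 5 s.f.; 94.3 N → 3 s.f.; 661.855 A → 6 s.f.
The fewest is 3 significant figures, from 94.3 N.

94.3 N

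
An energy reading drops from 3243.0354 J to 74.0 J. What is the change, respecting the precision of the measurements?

3243.0354 J − 74.0 J = 3169.0354 J.
Addition/subtraction keeps the fewest decimal places: 3243.0354 → 4 decimal places, 74.0 → 1 decimal place; limit is 1.
Rounded to 1 decimal place: 3169.0 J.

3169.0 J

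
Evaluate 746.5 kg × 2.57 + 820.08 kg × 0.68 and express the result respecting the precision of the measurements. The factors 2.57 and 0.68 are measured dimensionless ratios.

2.48 × 10³ kg

746.5 × 2.57 = 1918.505 → 1.92 × 10³ kg (3 s.f., last digit at the 10^1 place).
820.08 × 0.68 = 557.6544 → 5.6 × 10² kg (2 s.f., last digit at the 10^1 place).
Sum: 2476.1594 kg; keep the coarser place, 10^1.
Result: 2.48 × 10³ kg.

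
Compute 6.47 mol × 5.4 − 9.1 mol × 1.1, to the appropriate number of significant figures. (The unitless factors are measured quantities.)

25 mol

6.47 × 5.4 = 34.938 → 35 mol (2 s.f., last digit at the 10^0 place).
9.1 × 1.1 = 10.01 → 1.0 × 10^1 mol (2 s.f., last digit at the 10^0 place).
Difference: 24.928 mol; keep the coarser place, 10^0.
Result: 25 mol.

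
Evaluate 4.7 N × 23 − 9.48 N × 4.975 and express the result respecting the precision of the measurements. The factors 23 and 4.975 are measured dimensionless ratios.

4.7 × 23 = 108.1 → 1.1 × 10² N (2 s.f., last digit at the 10^1 place).
9.48 × 4.975 = 47.163 → 47.2 N (3 s.f., last digit at the 10^-1 place).
Difference: 60.937 N; keep the coarser place, 10^1.
Result: 6 × 10¹ N.

6 × 10¹ N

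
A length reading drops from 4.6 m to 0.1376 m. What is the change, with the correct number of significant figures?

4.5 m

4.6 m − 0.1376 m = 4.4624 m.
Addition/subtraction keeps the fewest decimal places: 4.6 → 1 decimal place, 0.1376 → 4 decimal places; limit is 1.
Rounded to 1 decimal place: 4.5 m.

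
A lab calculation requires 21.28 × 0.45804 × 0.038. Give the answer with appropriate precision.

0.37

21.28 × 0.45804 × 0.038 = 0.3703894656
Multiplication/division keeps the fewest significant figures: 21.28 → 4 s.f., 0.45804 → 5 s.f., 0.038 → 2 s.f.; limit is 2.
Rounded to 2 significant figures: 0.37.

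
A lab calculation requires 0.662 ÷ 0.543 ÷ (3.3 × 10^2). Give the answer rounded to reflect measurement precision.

3.7 × 10^-3

0.662 ÷ 0.543 ÷ (3.3 × 10^2) = 0.00369440258943…
Multiplication/division keeps the fewest significant figures: 0.662 → 3 s.f., 0.543 → 3 s.f., 3.3 × 10^2 → 2 s.f.; limit is 2.
Rounded to 2 significant figures: 3.7 × 10^-3.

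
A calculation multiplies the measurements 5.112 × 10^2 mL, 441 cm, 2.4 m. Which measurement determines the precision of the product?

5.112 × 10^2 mL → 4 s.f.; 441 cm → 3 s.f.; 2.4 m → 2 s.f.
The fewest is 2 significant figures, from 2.4 m.

2.4 m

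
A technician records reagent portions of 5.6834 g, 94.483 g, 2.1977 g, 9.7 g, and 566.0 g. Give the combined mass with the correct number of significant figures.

5.6834 g + 94.483 g + 2.1977 g + 9.7 g + 566.0 g = 678.0641 g.
Addition/subtraction keeps the fewest decimal places: 5.6834 → 4 decimal places, 94.483 → 3 decimal places, 2.1977 → 4 decimal places, 9.7 → 1 decimal place, 566.0 → 1 decimal place; limit is 1.
Rounded to 1 decimal place: 678.1 g.

678.1 g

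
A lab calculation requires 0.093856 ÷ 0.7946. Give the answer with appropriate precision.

0.093856 ÷ 0.7946 = 0.118117291719…
Multiplication/division keeps the fewest significant figures: 0.093856 → 5 s.f., 0.7946 → 4 s.f.; limit is 4.
Rounded to 4 significant figures: 0.1181.

0.1181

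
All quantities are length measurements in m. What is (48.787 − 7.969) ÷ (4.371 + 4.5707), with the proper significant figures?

4.565

48.787 − 7.969 = 40.818, limited to 3 d.p. → 5 s.f.; 4.371 + 4.5707 = 8.9417, limited to 3 d.p. → 4 s.f.
Carrying full precision, 40.818 ÷ 8.9417 = 4.5649037655…; keep min(5, 4) = 4 s.f.
Rounded to 4 significant figures: 4.565.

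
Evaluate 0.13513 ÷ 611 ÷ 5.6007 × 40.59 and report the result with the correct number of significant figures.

0.00160

0.13513 ÷ 611 ÷ 5.6007 × 40.59 = 0.00160282942771…
Multiplication/division keeps the fewest significant figures: 0.13513 → 5 s.f., 611 → 3 s.f., 5.6007 → 5 s.f., 40.59 → 4 s.f.; limit is 3.
Rounded to 3 significant figures: 0.00160.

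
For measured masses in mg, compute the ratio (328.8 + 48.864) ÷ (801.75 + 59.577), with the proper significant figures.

0.4385

328.8 + 48.864 = 377.664, limited to 1 d.p. → 4 s.f.; 801.75 + 59.577 = 861.327, limited to 2 d.p. → 5 s.f.
Carrying full precision, 377.664 ÷ 861.327 = 0.438467620311…; keep min(4, 5) = 4 s.f.
Rounded to 4 significant figures: 0.4385.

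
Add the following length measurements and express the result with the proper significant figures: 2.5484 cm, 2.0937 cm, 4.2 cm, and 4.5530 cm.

13.4 cm

2.5484 cm + 2.0937 cm + 4.2 cm + 4.5530 cm = 13.3951 cm.
Addition/subtraction keeps the fewest decimal places: 2.5484 → 4 decimal places, 2.0937 → 4 decimal places, 4.2 → 1 decimal place, 4.5530 → 4 decimal places; limit is 1.
Rounded to 1 decimal place: 13.4 cm.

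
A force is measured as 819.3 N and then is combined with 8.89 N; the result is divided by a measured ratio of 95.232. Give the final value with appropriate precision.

8.697 N

819.3 N + 8.89 N = 828.19 N; the sum is limited to 1 decimal place (4 s.f.).
Carrying full precision, 828.19 ÷ 95.232 = 8.6965515793… N; 95.232 has 5 s.f., so the result keeps min(4, 5) = 4 s.f.
Rounded to 4 significant figures: 8.697 N.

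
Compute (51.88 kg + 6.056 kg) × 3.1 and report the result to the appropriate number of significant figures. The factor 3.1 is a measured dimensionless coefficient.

51.88 kg + 6.056 kg = 57.936 kg; the sum is limited to 2 decimal places (4 s.f.).
Carrying full precision, 57.936 × 3.1 = 179.6016 kg; 3.1 has 2 s.f., so the result keeps min(4, 2) = 2 s.f.
Rounded to 2 significant figures: 1.8 × 10^2 kg.

1.8 × 10^2 kg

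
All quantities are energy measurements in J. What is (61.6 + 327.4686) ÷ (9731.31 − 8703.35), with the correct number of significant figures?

0.3785

61.6 + 327.4686 = 389.0686, limited to 1 d.p. → 4 s.f.; 9731.31 − 8703.35 = 1027.96, limited to 2 d.p. → 6 s.f.
Carrying full precision, 389.0686 ÷ 1027.96 = 0.378486127865…; keep min(4, 6) = 4 s.f.
Rounded to 4 significant figures: 0.3785.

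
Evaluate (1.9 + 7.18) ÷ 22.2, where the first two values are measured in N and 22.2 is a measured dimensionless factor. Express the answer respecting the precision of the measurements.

1.9 N + 7.18 N = 9.08 N; the sum is limited to 1 decimal place (2 s.f.).
Carrying full precision, 9.08 ÷ 22.2 = 0.409009009009… N; 22.2 has 3 s.f., so the result keeps min(2, 3) = 2 s.f.
Rounded to 2 significant figures: 0.41 N.

0.41 N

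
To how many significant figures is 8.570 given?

4

8.570: trailing zeros after a decimal point are significant.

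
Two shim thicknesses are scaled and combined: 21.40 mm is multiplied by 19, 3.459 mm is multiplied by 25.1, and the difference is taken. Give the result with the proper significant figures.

21.40 × 19 = 406.6 → 4.1 × 10² mm (2 s.f., last digit at the 10^1 place).
3.459 × 25.1 = 86.8209 → 86.8 mm (3 s.f., last digit at the 10^-1 place).
Difference: 319.7791 mm; keep the coarser place, 10^1.
Result: 3.2 × 10² mm.

3.2 × 10² mm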